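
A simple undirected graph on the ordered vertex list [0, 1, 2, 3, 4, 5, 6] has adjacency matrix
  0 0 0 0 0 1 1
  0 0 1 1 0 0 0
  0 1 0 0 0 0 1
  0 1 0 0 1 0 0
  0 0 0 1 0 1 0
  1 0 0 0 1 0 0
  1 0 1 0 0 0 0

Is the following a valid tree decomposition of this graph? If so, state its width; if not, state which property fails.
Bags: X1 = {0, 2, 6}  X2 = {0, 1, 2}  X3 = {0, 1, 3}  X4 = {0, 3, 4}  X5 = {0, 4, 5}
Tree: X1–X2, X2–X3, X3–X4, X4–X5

Checking the three conditions: (i) the bags cover all of {0, 1, 2, 3, 4, 5, 6}; (ii) for each edge, some bag contains both endpoints; (iii) the bags containing any fixed vertex form a subtree. All hold, so the decomposition is valid with width 3 − 1 = 2.

Yes; width 2.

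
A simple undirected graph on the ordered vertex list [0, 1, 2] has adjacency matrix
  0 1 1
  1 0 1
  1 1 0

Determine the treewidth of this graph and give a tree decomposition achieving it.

A single bag containing all 3 vertices is trivially a valid decomposition of width 2. For the lower bound, the 3 vertices {0, 1, 2} are pairwise adjacent, and any tree decomposition puts a clique entirely inside one bag — forcing width ≥ 2. Combining the bounds, tw(G) = 2.

Treewidth 2.
Bags: B1 = {0, 1, 2}
Tree: (single bag)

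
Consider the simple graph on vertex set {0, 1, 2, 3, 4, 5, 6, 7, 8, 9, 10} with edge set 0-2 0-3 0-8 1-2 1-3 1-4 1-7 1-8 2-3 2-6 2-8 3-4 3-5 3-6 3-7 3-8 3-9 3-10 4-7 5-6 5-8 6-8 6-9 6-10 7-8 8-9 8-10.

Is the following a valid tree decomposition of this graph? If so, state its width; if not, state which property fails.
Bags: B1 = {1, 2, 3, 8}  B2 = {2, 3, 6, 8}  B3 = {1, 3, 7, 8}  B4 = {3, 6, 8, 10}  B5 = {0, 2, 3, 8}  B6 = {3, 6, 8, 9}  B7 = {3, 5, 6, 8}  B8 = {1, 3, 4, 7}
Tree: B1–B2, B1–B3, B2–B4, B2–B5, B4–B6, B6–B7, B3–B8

Every vertex of G appears in some bag (union = {0, 1, 2, 3, 4, 5, 6, 7, 8, 9, 10}); every edge is covered by a bag; and for each vertex v the set of bags containing v is connected in the bag tree. The decomposition is therefore valid. The largest bag has 4 vertices, so the width is 3.

Yes; width 3.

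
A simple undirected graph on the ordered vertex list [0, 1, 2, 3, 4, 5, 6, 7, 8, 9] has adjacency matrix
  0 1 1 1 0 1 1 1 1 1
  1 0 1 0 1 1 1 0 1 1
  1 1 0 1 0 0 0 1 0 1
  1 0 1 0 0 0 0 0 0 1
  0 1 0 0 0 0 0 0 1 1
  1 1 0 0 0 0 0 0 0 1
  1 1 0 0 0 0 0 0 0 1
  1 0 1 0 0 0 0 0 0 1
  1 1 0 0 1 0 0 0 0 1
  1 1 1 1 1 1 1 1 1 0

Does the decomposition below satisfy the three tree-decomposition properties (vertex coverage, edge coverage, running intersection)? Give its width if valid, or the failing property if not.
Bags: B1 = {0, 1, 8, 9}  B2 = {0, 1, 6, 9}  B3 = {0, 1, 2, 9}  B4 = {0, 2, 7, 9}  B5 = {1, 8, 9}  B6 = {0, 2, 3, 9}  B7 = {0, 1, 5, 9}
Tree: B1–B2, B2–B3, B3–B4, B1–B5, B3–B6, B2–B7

A tree decomposition must satisfy three properties: every vertex lies in some bag; for every edge, both endpoints lie together in some bag; and for every vertex, the bags containing it form a connected subtree. Here vertex 4 appears in no bag, so the decomposition is invalid.

No — vertex 4 appears in no bag.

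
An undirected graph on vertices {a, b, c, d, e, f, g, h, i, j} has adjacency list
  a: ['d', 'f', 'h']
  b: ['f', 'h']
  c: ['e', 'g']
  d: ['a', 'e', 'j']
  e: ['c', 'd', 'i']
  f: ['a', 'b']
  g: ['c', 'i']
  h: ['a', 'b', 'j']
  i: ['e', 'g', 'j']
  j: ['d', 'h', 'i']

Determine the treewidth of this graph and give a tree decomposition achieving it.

Every bag has size at most 3, so the width is 3 − 1 = 2 and tw(G) ≤ 2. The edges g–c–e–i–g form a cycle, so G is not a tree and its treewidth is at least 2. Hence tw(G) = 2 exactly.

Treewidth 2.
One optimal decomposition is:
Bags: B1 = {c, g, i}  B2 = {c, e, i}  B3 = {e, i, j}  B4 = {d, e, j}  B5 = {d, h, j}  B6 = {a, d, h}  B7 = {a, b, h}  B8 = {a, b, f}
Tree: B1–B2, B2–B3, B3–B4, B4–B5, B5–B6, B6–B7, B7–B8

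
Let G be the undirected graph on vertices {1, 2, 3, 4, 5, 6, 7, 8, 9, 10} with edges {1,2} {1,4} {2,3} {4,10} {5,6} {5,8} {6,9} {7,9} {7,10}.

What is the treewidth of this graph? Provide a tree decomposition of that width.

Treewidth 1.
One optimal decomposition is:
Bags: B1 = {5, 8}  B2 = {5, 6}  B3 = {6, 9}  B4 = {7, 9}  B5 = {7, 10}  B6 = {4, 10}  B7 = {1, 4}  B8 = {1, 2}  B9 = {2, 3}
Tree: B1–B2, B2–B3, B3–B4, B4–B5, B5–B6, B6–B7, B7–B8, B8–B9

Every bag has size at most 2, so the width is 2 − 1 = 1 and tw(G) ≤ 1. Since G has at least one edge (e.g. 8–5), it is not an edgeless graph, so tw(G) ≥ 1. Hence tw(G) = 1 exactly.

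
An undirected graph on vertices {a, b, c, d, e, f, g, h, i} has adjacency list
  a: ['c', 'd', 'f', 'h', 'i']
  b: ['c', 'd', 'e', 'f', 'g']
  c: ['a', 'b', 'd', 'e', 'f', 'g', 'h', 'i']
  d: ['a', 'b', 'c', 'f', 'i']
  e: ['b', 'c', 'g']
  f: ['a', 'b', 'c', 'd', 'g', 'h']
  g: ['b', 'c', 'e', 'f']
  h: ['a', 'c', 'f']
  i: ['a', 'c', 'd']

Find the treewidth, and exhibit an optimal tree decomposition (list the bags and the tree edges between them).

The largest bag has 4 vertices, giving width 3; this decomposition certifies tw(G) ≤ 3. For the lower bound, the 4 vertices {b, c, e, g} are pairwise adjacent, and any tree decomposition puts a clique entirely inside one bag — forcing width ≥ 3. Therefore the treewidth is 3.

Treewidth 3.
One such decomposition:
Bags: B1 = {a, c, d, f}  B2 = {a, c, f, h}  B3 = {b, c, d, f}  B4 = {a, c, d, i}  B5 = {b, c, f, g}  B6 = {b, c, e, g}
Tree: B1–B2, B1–B3, B1–B4, B3–B5, B5–B6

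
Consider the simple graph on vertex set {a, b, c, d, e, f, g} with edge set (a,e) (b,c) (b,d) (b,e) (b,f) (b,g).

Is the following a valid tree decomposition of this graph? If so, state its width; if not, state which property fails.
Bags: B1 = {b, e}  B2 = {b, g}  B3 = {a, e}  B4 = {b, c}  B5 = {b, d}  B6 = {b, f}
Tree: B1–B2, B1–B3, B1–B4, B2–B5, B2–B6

Vertex coverage: the bags together contain {a, b, c, d, e, f, g}, the full vertex set. Edge coverage: each edge of G has both endpoints in at least one bag. Running intersection: for every vertex, the bags containing it form a connected subtree. All three properties hold, so this is a valid tree decomposition of width max|bag| − 1 = 1, and hence tw(G) ≤ 1.

Yes; width 1.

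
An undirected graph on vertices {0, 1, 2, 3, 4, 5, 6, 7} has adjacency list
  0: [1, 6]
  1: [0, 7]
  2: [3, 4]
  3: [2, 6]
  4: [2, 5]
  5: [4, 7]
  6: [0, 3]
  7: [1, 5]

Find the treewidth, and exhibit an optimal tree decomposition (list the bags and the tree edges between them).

Treewidth 2.
One optimal decomposition is:
Bags: B1 = {0, 3, 6}  B2 = {0, 2, 3}  B3 = {0, 2, 4}  B4 = {0, 4, 5}  B5 = {0, 5, 7}  B6 = {0, 1, 7}
Tree: B1–B2, B2–B3, B3–B4, B4–B5, B5–B6

Each bag holds 3 vertices, so the decomposition has width 2, which upper-bounds the treewidth. Since 0–6–3–2–4–5–7–1–0 is a cycle in G, G is not acyclic. Forests are exactly the graphs of treewidth ≤ 1, so tw(G) ≥ 2. The upper and lower bounds meet at 2, so that is the treewidth.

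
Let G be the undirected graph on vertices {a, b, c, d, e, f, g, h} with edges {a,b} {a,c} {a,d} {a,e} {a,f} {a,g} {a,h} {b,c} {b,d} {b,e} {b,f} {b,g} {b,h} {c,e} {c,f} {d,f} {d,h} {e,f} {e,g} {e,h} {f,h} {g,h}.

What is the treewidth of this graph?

4

A width-4 tree decomposition is:
Bags: B1 = {a, b, e, f, h}  B2 = {a, b, c, e, f}  B3 = {a, b, d, f, h}  B4 = {a, b, e, g, h}
Tree: B1–B2, B1–B3, B1–B4
Each bag holds 5 vertices, so the decomposition has width 4, which upper-bounds the treewidth. On the other hand G contains the 5-clique {a, b, e, g, h}. A clique must lie in a single bag of any decomposition, so no decomposition can have width below 4. Hence tw(G) = 4 exactly.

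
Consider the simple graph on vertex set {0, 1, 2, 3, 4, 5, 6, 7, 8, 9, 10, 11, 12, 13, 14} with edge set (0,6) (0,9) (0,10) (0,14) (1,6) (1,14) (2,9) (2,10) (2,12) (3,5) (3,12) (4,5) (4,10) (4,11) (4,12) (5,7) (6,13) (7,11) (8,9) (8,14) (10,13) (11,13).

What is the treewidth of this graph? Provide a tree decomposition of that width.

Treewidth 3.
One such decomposition:
Bags: B1 = {1, 8, 9, 14}  B2 = {0, 1, 9, 14}  B3 = {0, 1, 6, 9}  B4 = {0, 2, 6, 9}  B5 = {0, 2, 6, 10}  B6 = {2, 6, 10, 13}  B7 = {2, 10, 12, 13}  B8 = {4, 10, 12, 13}  B9 = {4, 11, 12, 13}  B10 = {3, 4, 11, 12}  B11 = {3, 4, 5, 11}  B12 = {3, 5, 7, 11}
Tree: B1–B2, B2–B3, B3–B4, B4–B5, B5–B6, B6–B7, B7–B8, B8–B9, B9–B10, B10–B11, B11–B12

The largest bag has 4 vertices, giving width 3; this decomposition certifies tw(G) ≤ 3. For the lower bound: the 4 vertex sets {1,8,14}, {9}, {0}, {2,6,10,13} are disjoint, each induces a connected subgraph, and every pair is joined by at least one edge of G. Contracting each set to a single vertex therefore yields K_{4} as a minor, and since treewidth is minor-monotone, tw(G) ≥ tw(K_{4}) = 3. Combining the bounds, tw(G) = 3.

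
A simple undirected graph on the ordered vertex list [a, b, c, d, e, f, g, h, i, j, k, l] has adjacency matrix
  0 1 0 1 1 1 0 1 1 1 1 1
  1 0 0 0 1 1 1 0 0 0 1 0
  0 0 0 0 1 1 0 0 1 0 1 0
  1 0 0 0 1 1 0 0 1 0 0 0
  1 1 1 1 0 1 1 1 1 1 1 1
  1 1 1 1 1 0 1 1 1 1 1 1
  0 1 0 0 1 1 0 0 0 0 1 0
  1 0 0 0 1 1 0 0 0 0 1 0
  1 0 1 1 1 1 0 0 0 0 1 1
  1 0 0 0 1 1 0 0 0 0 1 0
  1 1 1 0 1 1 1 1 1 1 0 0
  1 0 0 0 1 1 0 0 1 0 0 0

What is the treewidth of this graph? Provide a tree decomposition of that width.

Each bag holds 5 vertices, so the decomposition has width 4, which upper-bounds the treewidth. Conversely, {a, d, e, f, i} is a clique of size 5, and the vertices of any clique must share a bag in every tree decomposition; so some bag has ≥ 5 vertices and tw(G) ≥ 4. Combining the bounds, tw(G) = 4.

Treewidth 4.
Bags: B1 = {a, b, e, f, k}  B2 = {a, e, f, j, k}  B3 = {a, e, f, h, k}  B4 = {a, e, f, i, k}  B5 = {a, d, e, f, i}  B6 = {a, e, f, i, l}  B7 = {c, e, f, i, k}  B8 = {b, e, f, g, k}
Tree: B1–B2, B1–B3, B2–B4, B4–B5, B4–B6, B4–B7, B1–B8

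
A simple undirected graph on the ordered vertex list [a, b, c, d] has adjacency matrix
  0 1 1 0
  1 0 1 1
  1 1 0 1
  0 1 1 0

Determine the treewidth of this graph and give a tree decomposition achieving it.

Each bag holds 3 vertices, so the decomposition has width 2, which upper-bounds the treewidth. On the other hand G contains the 3-clique {b, c, d}. A clique must lie in a single bag of any decomposition, so no decomposition can have width below 2. Therefore the treewidth is 2.

Treewidth 2.
One such decomposition:
Bags: B1 = {a, b, c}  B2 = {b, c, d}
Tree: B1–B2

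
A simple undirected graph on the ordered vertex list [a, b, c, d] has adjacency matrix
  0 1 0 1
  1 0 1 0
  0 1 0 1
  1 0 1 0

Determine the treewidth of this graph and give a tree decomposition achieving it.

Treewidth 2.
One optimal decomposition is:
Bags: B1 = {a, c, d}  B2 = {a, b, c}
Tree: B1–B2

Each bag holds 3 vertices, so the decomposition has width 2, which upper-bounds the treewidth. Since a–d–c–b–a is a cycle in G, G is not acyclic. Forests are exactly the graphs of treewidth ≤ 1, so tw(G) ≥ 2. The upper and lower bounds meet at 2, so that is the treewidth.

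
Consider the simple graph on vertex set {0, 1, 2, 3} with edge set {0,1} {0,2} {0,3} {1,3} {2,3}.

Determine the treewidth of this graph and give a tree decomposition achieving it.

Treewidth 2.
One optimal decomposition is:
Bags: B1 = {0, 1, 3}  B2 = {0, 2, 3}
Tree: B1–B2

Every bag has size at most 3, so the width is 3 − 1 = 2 and tw(G) ≤ 2. Conversely, {0, 1, 3} is a clique of size 3, and the vertices of any clique must share a bag in every tree decomposition; so some bag has ≥ 3 vertices and tw(G) ≥ 2. Therefore the treewidth is 2.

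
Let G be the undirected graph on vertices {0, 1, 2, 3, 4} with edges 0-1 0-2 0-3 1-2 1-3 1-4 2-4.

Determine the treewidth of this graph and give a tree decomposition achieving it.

Each bag holds 3 vertices, so the decomposition has width 2, which upper-bounds the treewidth. On the other hand G contains the 3-clique {0, 1, 2}. A clique must lie in a single bag of any decomposition, so no decomposition can have width below 2. Combining the bounds, tw(G) = 2.

Treewidth 2.
Bags: B1 = {0, 1, 2}  B2 = {1, 2, 4}  B3 = {0, 1, 3}
Tree: B1–B2, B1–B3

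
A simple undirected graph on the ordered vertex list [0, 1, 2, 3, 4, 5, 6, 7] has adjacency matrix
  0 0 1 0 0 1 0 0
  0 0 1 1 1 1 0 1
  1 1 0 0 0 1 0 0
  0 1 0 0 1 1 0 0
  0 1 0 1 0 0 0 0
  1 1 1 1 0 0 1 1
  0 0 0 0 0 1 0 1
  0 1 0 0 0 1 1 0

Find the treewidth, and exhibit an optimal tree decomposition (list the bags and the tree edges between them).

The largest bag has 3 vertices, giving width 2; this decomposition certifies tw(G) ≤ 2. For the lower bound, the 3 vertices {1, 3, 4} are pairwise adjacent, and any tree decomposition puts a clique entirely inside one bag — forcing width ≥ 2. Therefore the treewidth is 2.

Treewidth 2.
Bags: B1 = {1, 5, 7}  B2 = {1, 2, 5}  B3 = {5, 6, 7}  B4 = {0, 2, 5}  B5 = {1, 3, 5}  B6 = {1, 3, 4}
Tree: B1–B2, B1–B3, B2–B4, B2–B5, B5–B6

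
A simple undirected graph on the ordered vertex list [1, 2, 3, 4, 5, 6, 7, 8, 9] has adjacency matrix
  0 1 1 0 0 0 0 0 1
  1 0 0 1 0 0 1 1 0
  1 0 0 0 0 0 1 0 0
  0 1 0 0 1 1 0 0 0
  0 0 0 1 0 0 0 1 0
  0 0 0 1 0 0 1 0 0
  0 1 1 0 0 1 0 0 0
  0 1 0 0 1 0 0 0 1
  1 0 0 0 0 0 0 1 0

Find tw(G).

A width-3 tree decomposition is:
Bags: B1 = {1, 3, 8, 9}  B2 = {1, 2, 3, 8}  B3 = {2, 3, 7, 8}  B4 = {2, 5, 7, 8}  B5 = {2, 4, 5, 7}  B6 = {4, 5, 6, 7}
Tree: B1–B2, B2–B3, B3–B4, B4–B5, B5–B6
Each bag holds 4 vertices, so the decomposition has width 3, which upper-bounds the treewidth. For the lower bound: the 4 vertex sets {1,3,9}, {8}, {2}, {4,5,6,7} are disjoint, each induces a connected subgraph, and every pair is joined by at least one edge of G. Contracting each set to a single vertex therefore yields K_{4} as a minor, and since treewidth is minor-monotone, tw(G) ≥ tw(K_{4}) = 3. Hence tw(G) = 3 exactly.

3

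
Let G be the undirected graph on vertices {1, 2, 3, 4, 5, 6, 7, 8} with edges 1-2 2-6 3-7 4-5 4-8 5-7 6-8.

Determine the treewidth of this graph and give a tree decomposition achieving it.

Each bag holds 2 vertices, so the decomposition has width 1, which upper-bounds the treewidth. Any graph with an edge has treewidth ≥ 1, and G has the edge 1–2. Hence tw(G) = 1 exactly.

Treewidth 1.
Bags: B1 = {1, 2}  B2 = {2, 6}  B3 = {6, 8}  B4 = {4, 8}  B5 = {4, 5}  B6 = {5, 7}  B7 = {3, 7}
Tree: B1–B2, B2–B3, B3–B4, B4–B5, B5–B6, B6–B7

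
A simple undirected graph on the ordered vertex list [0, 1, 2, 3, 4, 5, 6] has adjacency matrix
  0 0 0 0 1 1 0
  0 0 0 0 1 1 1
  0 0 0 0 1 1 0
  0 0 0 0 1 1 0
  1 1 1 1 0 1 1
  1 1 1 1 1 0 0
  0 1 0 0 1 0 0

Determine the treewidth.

2

A width-2 tree decomposition is:
Bags: B1 = {1, 4, 5}  B2 = {0, 4, 5}  B3 = {1, 4, 6}  B4 = {2, 4, 5}  B5 = {3, 4, 5}
Tree: B1–B2, B1–B3, B2–B4, B4–B5
The largest bag has 3 vertices, giving width 2; this decomposition certifies tw(G) ≤ 2. Conversely, {0, 4, 5} is a clique of size 3, and the vertices of any clique must share a bag in every tree decomposition; so some bag has ≥ 3 vertices and tw(G) ≥ 2. Therefore the treewidth is 2.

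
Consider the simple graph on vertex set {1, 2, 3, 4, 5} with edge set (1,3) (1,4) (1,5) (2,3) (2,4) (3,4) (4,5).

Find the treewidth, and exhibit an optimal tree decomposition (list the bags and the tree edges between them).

Treewidth 2.
One such decomposition:
Bags: B1 = {1, 4, 5}  B2 = {1, 3, 4}  B3 = {2, 3, 4}
Tree: B1–B2, B2–B3

Each bag holds 3 vertices, so the decomposition has width 2, which upper-bounds the treewidth. Conversely, {1, 3, 4} is a clique of size 3, and the vertices of any clique must share a bag in every tree decomposition; so some bag has ≥ 3 vertices and tw(G) ≥ 2. Hence tw(G) = 2 exactly.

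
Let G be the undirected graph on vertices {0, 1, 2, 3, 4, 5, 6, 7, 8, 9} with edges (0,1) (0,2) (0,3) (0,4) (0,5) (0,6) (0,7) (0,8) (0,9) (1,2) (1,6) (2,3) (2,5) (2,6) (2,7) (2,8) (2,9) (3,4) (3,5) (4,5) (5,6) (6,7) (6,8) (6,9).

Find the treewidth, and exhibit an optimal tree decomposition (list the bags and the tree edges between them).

Every bag has size at most 4, so the width is 4 − 1 = 3 and tw(G) ≤ 3. On the other hand G contains the 4-clique {0, 2, 3, 5}. A clique must lie in a single bag of any decomposition, so no decomposition can have width below 3. The upper and lower bounds meet at 3, so that is the treewidth.

Treewidth 3.
Bags: B1 = {0, 2, 6, 8}  B2 = {0, 2, 6, 7}  B3 = {0, 1, 2, 6}  B4 = {0, 2, 5, 6}  B5 = {0, 2, 6, 9}  B6 = {0, 2, 3, 5}  B7 = {0, 3, 4, 5}
Tree: B1–B2, B1–B3, B3–B4, B2–B5, B4–B6, B6–B7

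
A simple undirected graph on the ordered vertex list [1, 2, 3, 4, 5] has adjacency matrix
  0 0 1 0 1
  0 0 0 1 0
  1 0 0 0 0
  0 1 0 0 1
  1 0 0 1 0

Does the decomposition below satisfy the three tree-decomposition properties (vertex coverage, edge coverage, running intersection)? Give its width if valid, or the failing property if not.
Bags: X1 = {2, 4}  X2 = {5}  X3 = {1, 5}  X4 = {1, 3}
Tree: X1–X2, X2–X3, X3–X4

A tree decomposition must satisfy three properties: every vertex lies in some bag; for every edge, both endpoints lie together in some bag; and for every vertex, the bags containing it form a connected subtree. Here edge (4,5) lies in no bag, so the decomposition is invalid.

No — edge (4,5) lies in no bag.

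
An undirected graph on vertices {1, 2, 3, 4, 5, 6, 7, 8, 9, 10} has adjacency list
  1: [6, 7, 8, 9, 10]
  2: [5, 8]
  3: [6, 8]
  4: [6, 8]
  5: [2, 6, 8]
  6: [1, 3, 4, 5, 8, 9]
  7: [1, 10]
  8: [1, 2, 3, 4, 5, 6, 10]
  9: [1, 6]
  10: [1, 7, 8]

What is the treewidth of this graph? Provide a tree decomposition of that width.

Every bag has size at most 3, so the width is 3 − 1 = 2 and tw(G) ≤ 2. On the other hand G contains the 3-clique {2, 5, 8}. A clique must lie in a single bag of any decomposition, so no decomposition can have width below 2. Therefore the treewidth is 2.

Treewidth 2.
One such decomposition:
Bags: B1 = {1, 6, 8}  B2 = {1, 6, 9}  B3 = {3, 6, 8}  B4 = {4, 6, 8}  B5 = {1, 8, 10}  B6 = {5, 6, 8}  B7 = {1, 7, 10}  B8 = {2, 5, 8}
Tree: B1–B2, B1–B3, B3–B4, B1–B5, B4–B6, B5–B7, B6–B8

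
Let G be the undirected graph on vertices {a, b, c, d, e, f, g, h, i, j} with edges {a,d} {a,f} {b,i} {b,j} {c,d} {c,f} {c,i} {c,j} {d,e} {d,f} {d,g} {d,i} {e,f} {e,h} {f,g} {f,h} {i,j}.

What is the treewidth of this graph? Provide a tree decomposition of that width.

Every bag has size at most 3, so the width is 3 − 1 = 2 and tw(G) ≤ 2. For the lower bound, the 3 vertices {d, f, g} are pairwise adjacent, and any tree decomposition puts a clique entirely inside one bag — forcing width ≥ 2. Therefore the treewidth is 2.

Treewidth 2.
Bags: B1 = {d, f, g}  B2 = {c, d, f}  B3 = {d, e, f}  B4 = {c, d, i}  B5 = {a, d, f}  B6 = {c, i, j}  B7 = {e, f, h}  B8 = {b, i, j}
Tree: B1–B2, B2–B3, B2–B4, B2–B5, B4–B6, B3–B7, B6–B8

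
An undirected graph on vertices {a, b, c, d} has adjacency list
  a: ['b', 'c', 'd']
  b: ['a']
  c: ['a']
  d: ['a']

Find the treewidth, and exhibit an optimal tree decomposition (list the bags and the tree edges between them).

Each bag holds 2 vertices, so the decomposition has width 1, which upper-bounds the treewidth. Since G has at least one edge (e.g. d–a), it is not an edgeless graph, so tw(G) ≥ 1. Hence tw(G) = 1 exactly.

Treewidth 1.
Bags: B1 = {a, d}  B2 = {a, b}  B3 = {a, c}
Tree: B1–B2, B2–B3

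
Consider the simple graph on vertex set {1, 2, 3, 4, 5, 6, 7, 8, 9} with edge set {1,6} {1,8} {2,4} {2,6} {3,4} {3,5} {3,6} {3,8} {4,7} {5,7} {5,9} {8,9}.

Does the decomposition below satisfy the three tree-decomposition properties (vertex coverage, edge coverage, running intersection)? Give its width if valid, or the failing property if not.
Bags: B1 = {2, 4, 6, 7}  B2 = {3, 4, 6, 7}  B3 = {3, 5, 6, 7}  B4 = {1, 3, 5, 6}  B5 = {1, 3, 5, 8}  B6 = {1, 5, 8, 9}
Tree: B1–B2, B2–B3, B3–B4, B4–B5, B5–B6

Yes; width 3.

Every vertex of G appears in some bag (union = {1, 2, 3, 4, 5, 6, 7, 8, 9}); every edge is covered by a bag; and for each vertex v the set of bags containing v is connected in the bag tree. The decomposition is therefore valid. The largest bag has 4 vertices, so the width is 3.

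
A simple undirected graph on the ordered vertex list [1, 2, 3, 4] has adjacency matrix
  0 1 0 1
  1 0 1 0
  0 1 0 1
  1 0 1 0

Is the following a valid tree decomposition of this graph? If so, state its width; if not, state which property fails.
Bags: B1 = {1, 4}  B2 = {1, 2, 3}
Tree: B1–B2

A tree decomposition must satisfy three properties: every vertex lies in some bag; for every edge, both endpoints lie together in some bag; and for every vertex, the bags containing it form a connected subtree. Here edge (3,4) lies in no bag, so the decomposition is invalid.

No — edge (3,4) lies in no bag.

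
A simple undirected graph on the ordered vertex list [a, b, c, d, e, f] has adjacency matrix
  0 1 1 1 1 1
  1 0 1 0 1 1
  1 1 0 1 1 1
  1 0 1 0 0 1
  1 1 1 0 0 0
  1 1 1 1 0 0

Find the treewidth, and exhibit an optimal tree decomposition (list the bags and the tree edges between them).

Treewidth 3.
Bags: B1 = {a, b, c, e}  B2 = {a, b, c, f}  B3 = {a, c, d, f}
Tree: B1–B2, B2–B3

The largest bag has 4 vertices, giving width 3; this decomposition certifies tw(G) ≤ 3. On the other hand G contains the 4-clique {a, b, c, e}. A clique must lie in a single bag of any decomposition, so no decomposition can have width below 3. Hence tw(G) = 3 exactly.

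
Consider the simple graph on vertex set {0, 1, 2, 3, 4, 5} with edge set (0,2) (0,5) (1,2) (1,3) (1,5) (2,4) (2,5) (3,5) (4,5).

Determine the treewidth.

2

A width-2 tree decomposition is:
Bags: B1 = {1, 3, 5}  B2 = {1, 2, 5}  B3 = {2, 4, 5}  B4 = {0, 2, 5}
Tree: B1–B2, B2–B3, B2–B4
The largest bag has 3 vertices, giving width 2; this decomposition certifies tw(G) ≤ 2. Conversely, {0, 2, 5} is a clique of size 3, and the vertices of any clique must share a bag in every tree decomposition; so some bag has ≥ 3 vertices and tw(G) ≥ 2. Combining the bounds, tw(G) = 2.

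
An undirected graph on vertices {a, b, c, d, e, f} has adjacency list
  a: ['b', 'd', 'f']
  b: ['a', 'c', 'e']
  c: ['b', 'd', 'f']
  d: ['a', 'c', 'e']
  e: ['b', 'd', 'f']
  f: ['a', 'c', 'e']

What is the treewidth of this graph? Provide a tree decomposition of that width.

Treewidth 3.
Bags: B1 = {a, b, d, f}  B2 = {b, c, d, f}  B3 = {b, d, e, f}
Tree: B1–B2, B2–B3

The largest bag has 4 vertices, giving width 3; this decomposition certifies tw(G) ≤ 3. For the lower bound: the 4 vertex sets {a,f}, {b,c}, {d}, {e} are disjoint, each induces a connected subgraph, and every pair is joined by at least one edge of G. Contracting each set to a single vertex therefore yields K_{4} as a minor, and since treewidth is minor-monotone, tw(G) ≥ tw(K_{4}) = 3. Hence tw(G) = 3 exactly.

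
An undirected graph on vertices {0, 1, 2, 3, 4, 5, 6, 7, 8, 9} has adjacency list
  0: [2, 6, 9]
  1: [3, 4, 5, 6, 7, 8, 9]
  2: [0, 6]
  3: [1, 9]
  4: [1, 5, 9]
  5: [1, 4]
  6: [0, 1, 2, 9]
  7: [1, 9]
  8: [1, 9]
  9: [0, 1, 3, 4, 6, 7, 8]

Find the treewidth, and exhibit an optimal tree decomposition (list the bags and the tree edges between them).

Treewidth 2.
One optimal decomposition is:
Bags: B1 = {0, 6, 9}  B2 = {1, 6, 9}  B3 = {1, 4, 9}  B4 = {1, 7, 9}  B5 = {1, 3, 9}  B6 = {1, 4, 5}  B7 = {0, 2, 6}  B8 = {1, 8, 9}
Tree: B1–B2, B2–B3, B2–B4, B4–B5, B3–B6, B1–B7, B2–B8

Every bag has size at most 3, so the width is 3 − 1 = 2 and tw(G) ≤ 2. Conversely, {0, 6, 9} is a clique of size 3, and the vertices of any clique must share a bag in every tree decomposition; so some bag has ≥ 3 vertices and tw(G) ≥ 2. Combining the bounds, tw(G) = 2.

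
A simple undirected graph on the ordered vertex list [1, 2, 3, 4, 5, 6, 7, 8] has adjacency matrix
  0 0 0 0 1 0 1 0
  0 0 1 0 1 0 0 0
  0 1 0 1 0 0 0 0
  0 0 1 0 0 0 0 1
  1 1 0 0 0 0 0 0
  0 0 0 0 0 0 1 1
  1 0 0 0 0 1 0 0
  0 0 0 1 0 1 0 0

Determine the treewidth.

2

A width-2 tree decomposition is:
Bags: B1 = {2, 3, 4}  B2 = {2, 4, 5}  B3 = {1, 4, 5}  B4 = {1, 4, 7}  B5 = {4, 6, 7}  B6 = {4, 6, 8}
Tree: B1–B2, B2–B3, B3–B4, B4–B5, B5–B6
The largest bag has 3 vertices, giving width 2; this decomposition certifies tw(G) ≤ 2. Since 4–3–2–5–1–7–6–8–4 is a cycle in G, G is not acyclic. Forests are exactly the graphs of treewidth ≤ 1, so tw(G) ≥ 2. Therefore the treewidth is 2.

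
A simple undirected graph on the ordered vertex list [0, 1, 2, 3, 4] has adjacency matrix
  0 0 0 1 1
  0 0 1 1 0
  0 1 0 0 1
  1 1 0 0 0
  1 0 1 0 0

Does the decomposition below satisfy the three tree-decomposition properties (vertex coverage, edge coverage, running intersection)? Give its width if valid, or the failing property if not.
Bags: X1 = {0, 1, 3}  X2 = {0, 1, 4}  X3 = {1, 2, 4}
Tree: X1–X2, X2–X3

Yes; width 2.

Vertex coverage: the bags together contain {0, 1, 2, 3, 4}, the full vertex set. Edge coverage: each edge of G has both endpoints in at least one bag. Running intersection: for every vertex, the bags containing it form a connected subtree. All three properties hold, so this is a valid tree decomposition of width max|bag| − 1 = 2, and hence tw(G) ≤ 2.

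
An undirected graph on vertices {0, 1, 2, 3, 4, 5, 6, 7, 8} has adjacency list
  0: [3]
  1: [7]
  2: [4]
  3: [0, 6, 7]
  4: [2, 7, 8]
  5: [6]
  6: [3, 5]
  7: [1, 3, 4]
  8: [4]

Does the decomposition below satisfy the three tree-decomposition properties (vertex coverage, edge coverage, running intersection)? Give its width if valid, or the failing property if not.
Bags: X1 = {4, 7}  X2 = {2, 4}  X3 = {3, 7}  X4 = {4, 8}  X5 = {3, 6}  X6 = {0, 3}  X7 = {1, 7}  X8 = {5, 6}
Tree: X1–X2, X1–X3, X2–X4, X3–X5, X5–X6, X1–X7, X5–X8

Yes; width 1.

Every vertex of G appears in some bag (union = {0, 1, 2, 3, 4, 5, 6, 7, 8}); every edge is covered by a bag; and for each vertex v the set of bags containing v is connected in the bag tree. The decomposition is therefore valid. The largest bag has 2 vertices, so the width is 1.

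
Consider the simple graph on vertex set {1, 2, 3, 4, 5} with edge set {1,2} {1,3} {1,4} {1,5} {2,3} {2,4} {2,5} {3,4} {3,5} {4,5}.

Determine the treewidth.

A width-4 tree decomposition is:
Bags: B1 = {1, 2, 3, 4, 5}
Tree: (single bag)
With just one bag of size 5, the width is 5 − 1 = 4, so tw(G) ≤ 4. On the other hand G contains the 5-clique {1, 2, 3, 4, 5}. A clique must lie in a single bag of any decomposition, so no decomposition can have width below 4. Combining the bounds, tw(G) = 4.

4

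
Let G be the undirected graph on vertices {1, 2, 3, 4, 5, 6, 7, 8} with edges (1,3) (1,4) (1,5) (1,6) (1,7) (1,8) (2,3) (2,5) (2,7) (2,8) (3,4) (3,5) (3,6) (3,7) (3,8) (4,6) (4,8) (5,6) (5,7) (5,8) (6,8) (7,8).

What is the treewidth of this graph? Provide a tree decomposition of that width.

Treewidth 4.
Bags: B1 = {1, 3, 5, 7, 8}  B2 = {1, 3, 5, 6, 8}  B3 = {2, 3, 5, 7, 8}  B4 = {1, 3, 4, 6, 8}
Tree: B1–B2, B1–B3, B2–B4

Each bag holds 5 vertices, so the decomposition has width 4, which upper-bounds the treewidth. On the other hand G contains the 5-clique {1, 3, 4, 6, 8}. A clique must lie in a single bag of any decomposition, so no decomposition can have width below 4. Combining the bounds, tw(G) = 4.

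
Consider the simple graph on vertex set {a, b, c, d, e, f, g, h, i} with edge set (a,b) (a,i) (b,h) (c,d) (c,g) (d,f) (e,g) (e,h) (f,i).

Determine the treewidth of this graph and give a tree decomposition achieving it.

The largest bag has 3 vertices, giving width 2; this decomposition certifies tw(G) ≤ 2. For the lower bound, G contains the cycle d–c–g–e–h–b–a–i–f–d, so G is not a forest; only forests have treewidth ≤ 1, hence tw(G) ≥ 2. Combining the bounds, tw(G) = 2.

Treewidth 2.
One optimal decomposition is:
Bags: B1 = {c, d, g}  B2 = {d, e, g}  B3 = {d, e, h}  B4 = {b, d, h}  B5 = {a, b, d}  B6 = {a, d, i}  B7 = {d, f, i}
Tree: B1–B2, B2–B3, B3–B4, B4–B5, B5–B6, B6–B7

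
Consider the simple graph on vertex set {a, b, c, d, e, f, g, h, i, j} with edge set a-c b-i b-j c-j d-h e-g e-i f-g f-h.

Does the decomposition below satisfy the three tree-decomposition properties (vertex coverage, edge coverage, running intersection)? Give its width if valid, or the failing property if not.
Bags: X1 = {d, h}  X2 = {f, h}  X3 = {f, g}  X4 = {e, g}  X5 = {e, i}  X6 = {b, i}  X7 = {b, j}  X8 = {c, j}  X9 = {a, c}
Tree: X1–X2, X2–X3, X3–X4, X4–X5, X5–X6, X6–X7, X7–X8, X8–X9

Yes; width 1.

Every vertex of G appears in some bag (union = {a, b, c, d, e, f, g, h, i, j}); every edge is covered by a bag; and for each vertex v the set of bags containing v is connected in the bag tree. The decomposition is therefore valid. The largest bag has 2 vertices, so the width is 1.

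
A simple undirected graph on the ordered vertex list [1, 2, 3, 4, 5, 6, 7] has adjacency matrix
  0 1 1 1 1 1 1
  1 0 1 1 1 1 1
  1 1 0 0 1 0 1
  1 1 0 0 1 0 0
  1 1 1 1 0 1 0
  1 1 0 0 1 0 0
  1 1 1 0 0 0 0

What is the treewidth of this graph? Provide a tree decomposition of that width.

The largest bag has 4 vertices, giving width 3; this decomposition certifies tw(G) ≤ 3. On the other hand G contains the 4-clique {1, 2, 3, 5}. A clique must lie in a single bag of any decomposition, so no decomposition can have width below 3. The upper and lower bounds meet at 3, so that is the treewidth.

Treewidth 3.
One such decomposition:
Bags: B1 = {1, 2, 5, 6}  B2 = {1, 2, 3, 5}  B3 = {1, 2, 4, 5}  B4 = {1, 2, 3, 7}
Tree: B1–B2, B2–B3, B2–B4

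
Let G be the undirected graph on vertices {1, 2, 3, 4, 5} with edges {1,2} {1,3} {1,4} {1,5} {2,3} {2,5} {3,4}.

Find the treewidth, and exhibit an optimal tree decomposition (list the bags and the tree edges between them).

The largest bag has 3 vertices, giving width 2; this decomposition certifies tw(G) ≤ 2. On the other hand G contains the 3-clique {1, 2, 3}. A clique must lie in a single bag of any decomposition, so no decomposition can have width below 2. Combining the bounds, tw(G) = 2.

Treewidth 2.
One optimal decomposition is:
Bags: B1 = {1, 2, 5}  B2 = {1, 2, 3}  B3 = {1, 3, 4}
Tree: B1–B2, B2–B3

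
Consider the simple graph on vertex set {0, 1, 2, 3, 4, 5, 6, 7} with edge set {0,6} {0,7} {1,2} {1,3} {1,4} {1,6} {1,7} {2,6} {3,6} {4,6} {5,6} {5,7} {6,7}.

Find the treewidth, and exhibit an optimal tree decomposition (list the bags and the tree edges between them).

Every bag has size at most 3, so the width is 3 − 1 = 2 and tw(G) ≤ 2. On the other hand G contains the 3-clique {0, 6, 7}. A clique must lie in a single bag of any decomposition, so no decomposition can have width below 2. Hence tw(G) = 2 exactly.

Treewidth 2.
One optimal decomposition is:
Bags: B1 = {1, 6, 7}  B2 = {5, 6, 7}  B3 = {0, 6, 7}  B4 = {1, 2, 6}  B5 = {1, 4, 6}  B6 = {1, 3, 6}
Tree: B1–B2, B1–B3, B1–B4, B4–B5, B1–B6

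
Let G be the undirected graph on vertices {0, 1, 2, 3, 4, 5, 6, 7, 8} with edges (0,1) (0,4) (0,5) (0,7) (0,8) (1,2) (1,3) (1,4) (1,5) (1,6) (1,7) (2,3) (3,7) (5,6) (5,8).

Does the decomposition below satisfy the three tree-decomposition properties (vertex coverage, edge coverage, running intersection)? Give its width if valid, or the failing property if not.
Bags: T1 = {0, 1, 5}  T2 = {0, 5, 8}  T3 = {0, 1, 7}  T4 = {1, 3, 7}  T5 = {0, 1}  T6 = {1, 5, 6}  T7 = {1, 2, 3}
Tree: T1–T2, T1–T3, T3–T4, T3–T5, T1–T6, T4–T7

A tree decomposition must satisfy three properties: every vertex lies in some bag; for every edge, both endpoints lie together in some bag; and for every vertex, the bags containing it form a connected subtree. Here vertex 4 appears in no bag, so the decomposition is invalid.

No — vertex 4 appears in no bag.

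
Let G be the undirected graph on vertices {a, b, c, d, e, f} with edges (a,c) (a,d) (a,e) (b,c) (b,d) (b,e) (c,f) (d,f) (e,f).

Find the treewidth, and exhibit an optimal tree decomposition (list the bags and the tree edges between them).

Treewidth 3.
One such decomposition:
Bags: B1 = {a, b, e, f}  B2 = {a, b, c, f}  B3 = {a, b, d, f}
Tree: B1–B2, B2–B3

Each bag holds 4 vertices, so the decomposition has width 3, which upper-bounds the treewidth. For the lower bound: the 4 vertex sets {b,e}, {a,c}, {f}, {d} are disjoint, each induces a connected subgraph, and every pair is joined by at least one edge of G. Contracting each set to a single vertex therefore yields K_{4} as a minor, and since treewidth is minor-monotone, tw(G) ≥ tw(K_{4}) = 3. Combining the bounds, tw(G) = 3.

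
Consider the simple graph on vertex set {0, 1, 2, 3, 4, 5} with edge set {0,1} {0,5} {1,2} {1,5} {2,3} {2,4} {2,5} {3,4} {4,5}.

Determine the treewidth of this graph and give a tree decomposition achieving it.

Each bag holds 3 vertices, so the decomposition has width 2, which upper-bounds the treewidth. On the other hand G contains the 3-clique {0, 1, 5}. A clique must lie in a single bag of any decomposition, so no decomposition can have width below 2. Hence tw(G) = 2 exactly.

Treewidth 2.
One optimal decomposition is:
Bags: B1 = {2, 3, 4}  B2 = {2, 4, 5}  B3 = {1, 2, 5}  B4 = {0, 1, 5}
Tree: B1–B2, B2–B3, B3–B4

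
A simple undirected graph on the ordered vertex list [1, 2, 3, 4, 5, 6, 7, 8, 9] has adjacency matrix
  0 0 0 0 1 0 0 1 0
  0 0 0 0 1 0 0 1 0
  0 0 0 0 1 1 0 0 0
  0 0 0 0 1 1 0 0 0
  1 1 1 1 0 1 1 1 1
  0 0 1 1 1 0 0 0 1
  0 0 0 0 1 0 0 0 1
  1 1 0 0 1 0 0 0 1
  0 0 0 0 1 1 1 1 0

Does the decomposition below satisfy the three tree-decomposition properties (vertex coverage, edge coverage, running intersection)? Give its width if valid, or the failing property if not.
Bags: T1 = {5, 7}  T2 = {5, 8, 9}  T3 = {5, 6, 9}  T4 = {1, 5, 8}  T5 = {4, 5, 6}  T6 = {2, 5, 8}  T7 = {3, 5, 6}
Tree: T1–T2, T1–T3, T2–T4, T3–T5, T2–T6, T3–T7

No — edge (9,7) lies in no bag.

A tree decomposition must satisfy three properties: every vertex lies in some bag; for every edge, both endpoints lie together in some bag; and for every vertex, the bags containing it form a connected subtree. Here edge (9,7) lies in no bag, so the decomposition is invalid.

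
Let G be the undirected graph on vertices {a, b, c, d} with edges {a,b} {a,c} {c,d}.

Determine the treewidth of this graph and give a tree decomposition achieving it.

Treewidth 1.
One optimal decomposition is:
Bags: B1 = {a, b}  B2 = {a, c}  B3 = {c, d}
Tree: B1–B2, B2–B3

Each bag holds 2 vertices, so the decomposition has width 1, which upper-bounds the treewidth. Since G has at least one edge (e.g. b–a), it is not an edgeless graph, so tw(G) ≥ 1. Hence tw(G) = 1 exactly.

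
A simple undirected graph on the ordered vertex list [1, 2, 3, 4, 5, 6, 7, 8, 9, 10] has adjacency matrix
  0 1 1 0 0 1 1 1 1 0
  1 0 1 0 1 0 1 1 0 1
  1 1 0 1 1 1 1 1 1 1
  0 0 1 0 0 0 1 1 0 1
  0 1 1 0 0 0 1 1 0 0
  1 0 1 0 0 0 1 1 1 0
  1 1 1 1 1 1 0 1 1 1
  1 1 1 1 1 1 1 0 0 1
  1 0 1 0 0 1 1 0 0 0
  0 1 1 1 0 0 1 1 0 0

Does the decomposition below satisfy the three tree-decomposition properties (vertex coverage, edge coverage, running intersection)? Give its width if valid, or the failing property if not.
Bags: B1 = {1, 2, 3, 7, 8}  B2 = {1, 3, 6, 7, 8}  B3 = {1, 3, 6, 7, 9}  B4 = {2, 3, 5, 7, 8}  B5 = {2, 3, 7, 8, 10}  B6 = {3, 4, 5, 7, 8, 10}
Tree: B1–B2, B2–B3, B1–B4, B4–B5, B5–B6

No — bags containing vertex 5 are not connected in the tree.

A tree decomposition must satisfy three properties: every vertex lies in some bag; for every edge, both endpoints lie together in some bag; and for every vertex, the bags containing it form a connected subtree. Here bags containing vertex 5 are not connected in the tree, so the decomposition is invalid.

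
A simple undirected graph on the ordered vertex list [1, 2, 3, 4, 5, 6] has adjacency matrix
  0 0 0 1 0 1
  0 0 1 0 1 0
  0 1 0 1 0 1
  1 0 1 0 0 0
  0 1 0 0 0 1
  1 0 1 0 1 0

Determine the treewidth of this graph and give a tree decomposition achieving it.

Treewidth 2.
Bags: B1 = {1, 4, 6}  B2 = {3, 4, 6}  B3 = {3, 5, 6}  B4 = {2, 3, 5}
Tree: B1–B2, B2–B3, B3–B4

Each bag holds 3 vertices, so the decomposition has width 2, which upper-bounds the treewidth. Since 1–4–3–6–1 is a cycle in G, G is not acyclic. Forests are exactly the graphs of treewidth ≤ 1, so tw(G) ≥ 2. Hence tw(G) = 2 exactly.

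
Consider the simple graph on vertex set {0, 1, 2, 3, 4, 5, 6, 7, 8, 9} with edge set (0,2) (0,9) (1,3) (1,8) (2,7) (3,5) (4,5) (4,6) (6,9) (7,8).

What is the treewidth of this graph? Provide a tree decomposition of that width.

Treewidth 2.
Bags: B1 = {1, 3, 8}  B2 = {3, 7, 8}  B3 = {2, 3, 7}  B4 = {0, 2, 3}  B5 = {0, 3, 9}  B6 = {3, 6, 9}  B7 = {3, 4, 6}  B8 = {3, 4, 5}
Tree: B1–B2, B2–B3, B3–B4, B4–B5, B5–B6, B6–B7, B7–B8

Each bag holds 3 vertices, so the decomposition has width 2, which upper-bounds the treewidth. For the lower bound, G contains the cycle 3–1–8–7–2–0–9–6–4–5–3, so G is not a forest; only forests have treewidth ≤ 1, hence tw(G) ≥ 2. The upper and lower bounds meet at 2, so that is the treewidth.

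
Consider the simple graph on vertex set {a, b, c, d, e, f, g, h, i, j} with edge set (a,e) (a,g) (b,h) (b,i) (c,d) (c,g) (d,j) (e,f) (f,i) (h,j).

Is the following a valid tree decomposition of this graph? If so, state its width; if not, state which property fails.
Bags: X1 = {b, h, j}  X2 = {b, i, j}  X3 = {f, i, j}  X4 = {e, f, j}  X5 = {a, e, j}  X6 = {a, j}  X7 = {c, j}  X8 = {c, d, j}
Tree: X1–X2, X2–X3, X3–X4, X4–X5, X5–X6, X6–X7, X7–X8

No — vertex g appears in no bag.

A tree decomposition must satisfy three properties: every vertex lies in some bag; for every edge, both endpoints lie together in some bag; and for every vertex, the bags containing it form a connected subtree. Here vertex g appears in no bag, so the decomposition is invalid.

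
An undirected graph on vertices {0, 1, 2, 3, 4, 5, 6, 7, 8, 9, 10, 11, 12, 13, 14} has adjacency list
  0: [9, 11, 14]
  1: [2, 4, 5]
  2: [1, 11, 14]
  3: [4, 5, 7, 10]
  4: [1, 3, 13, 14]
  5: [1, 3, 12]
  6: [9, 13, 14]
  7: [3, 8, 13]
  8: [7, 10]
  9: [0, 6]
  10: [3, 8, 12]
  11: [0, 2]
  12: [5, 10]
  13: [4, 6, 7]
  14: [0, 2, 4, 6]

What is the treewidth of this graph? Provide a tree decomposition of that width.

Each bag holds 4 vertices, so the decomposition has width 3, which upper-bounds the treewidth. For the lower bound: the 4 vertex sets {0,9,11}, {2}, {14}, {1,4,6,13} are disjoint, each induces a connected subgraph, and every pair is joined by at least one edge of G. Contracting each set to a single vertex therefore yields K_{4} as a minor, and since treewidth is minor-monotone, tw(G) ≥ tw(K_{4}) = 3. Combining the bounds, tw(G) = 3.

Treewidth 3.
One optimal decomposition is:
Bags: B1 = {0, 2, 9, 11}  B2 = {0, 2, 9, 14}  B3 = {2, 6, 9, 14}  B4 = {1, 2, 6, 14}  B5 = {1, 4, 6, 14}  B6 = {1, 4, 6, 13}  B7 = {1, 4, 5, 13}  B8 = {3, 4, 5, 13}  B9 = {3, 5, 7, 13}  B10 = {3, 5, 7, 12}  B11 = {3, 7, 10, 12}  B12 = {7, 8, 10, 12}
Tree: B1–B2, B2–B3, B3–B4, B4–B5, B5–B6, B6–B7, B7–B8, B8–B9, B9–B10, B10–B11, B11–B12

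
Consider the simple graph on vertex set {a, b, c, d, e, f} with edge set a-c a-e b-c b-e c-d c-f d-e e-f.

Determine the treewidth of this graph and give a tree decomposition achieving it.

Treewidth 2.
One optimal decomposition is:
Bags: B1 = {a, c, e}  B2 = {c, d, e}  B3 = {c, e, f}  B4 = {b, c, e}
Tree: B1–B2, B2–B3, B3–B4

Every bag has size at most 3, so the width is 3 − 1 = 2 and tw(G) ≤ 2. The edges a–e–d–c–a form a cycle, so G is not a tree and its treewidth is at least 2. Therefore the treewidth is 2.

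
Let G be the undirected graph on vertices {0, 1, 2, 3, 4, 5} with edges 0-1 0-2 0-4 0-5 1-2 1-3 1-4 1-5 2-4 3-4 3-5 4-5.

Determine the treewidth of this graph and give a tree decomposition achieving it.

Treewidth 3.
One such decomposition:
Bags: B1 = {0, 1, 2, 4}  B2 = {0, 1, 4, 5}  B3 = {1, 3, 4, 5}
Tree: B1–B2, B2–B3

Each bag holds 4 vertices, so the decomposition has width 3, which upper-bounds the treewidth. For the lower bound, the 4 vertices {0, 1, 2, 4} are pairwise adjacent, and any tree decomposition puts a clique entirely inside one bag — forcing width ≥ 3. Hence tw(G) = 3 exactly.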